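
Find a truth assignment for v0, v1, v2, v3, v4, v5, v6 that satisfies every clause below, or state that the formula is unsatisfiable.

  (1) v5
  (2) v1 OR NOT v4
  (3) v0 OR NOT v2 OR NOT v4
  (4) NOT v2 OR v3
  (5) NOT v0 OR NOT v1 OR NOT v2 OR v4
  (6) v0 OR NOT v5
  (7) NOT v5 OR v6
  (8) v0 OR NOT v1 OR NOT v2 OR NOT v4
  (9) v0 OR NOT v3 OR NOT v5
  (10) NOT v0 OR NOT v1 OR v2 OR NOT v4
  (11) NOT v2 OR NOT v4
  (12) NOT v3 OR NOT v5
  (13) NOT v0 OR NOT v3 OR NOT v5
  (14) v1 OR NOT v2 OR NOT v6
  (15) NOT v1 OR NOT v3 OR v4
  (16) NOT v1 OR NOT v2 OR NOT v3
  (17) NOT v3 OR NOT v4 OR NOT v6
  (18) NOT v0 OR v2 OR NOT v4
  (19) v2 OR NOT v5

Case v2 = True:
  (v5) forces v5 = True.
  (NOT v2 OR v3) forces v3 = True.
  Clause (NOT v3 OR NOT v5) is falsified — contradiction.
Case v2 = False:
  (v5) forces v5 = True.
  Clause (v2 OR NOT v5) is falsified — contradiction.
Both cases fail, so the formula is unsatisfiable.

UNSATISFIABLE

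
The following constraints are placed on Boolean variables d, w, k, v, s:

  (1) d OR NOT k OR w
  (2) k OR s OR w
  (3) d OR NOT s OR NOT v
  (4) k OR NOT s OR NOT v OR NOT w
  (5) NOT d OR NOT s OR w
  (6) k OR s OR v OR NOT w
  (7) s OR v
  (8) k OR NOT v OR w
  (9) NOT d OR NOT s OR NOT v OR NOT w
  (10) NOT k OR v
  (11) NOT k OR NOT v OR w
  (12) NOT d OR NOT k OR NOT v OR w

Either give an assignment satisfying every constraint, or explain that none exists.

d = True, w = True, k = False, v = False, s = True

Set d = True.
Try w = False:
  (NOT d OR NOT s OR w) forces s = False.
  (k OR s OR w) forces k = True.
  (s OR v) forces v = True.
  clause (NOT k OR NOT v OR w) is falsified — backtrack.
So w = True.
Set k = False.
Set v = False.
  then (k OR s OR v OR NOT w) forces s = True.
All clauses satisfied.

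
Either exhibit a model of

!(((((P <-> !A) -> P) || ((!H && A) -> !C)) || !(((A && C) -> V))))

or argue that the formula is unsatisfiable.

P=F, V=T, A=T, C=T, H=F

  !(((((P <-> !A) -> P) || ((!H && A) -> !C)) || !(((A && C) -> V)))) = True
    (((P <-> !A) -> P) || ((!H && A) -> !C)) || !(((A && C) -> V)) = False
      ((P <-> !A) -> P) || ((!H && A) -> !C) = False
        (P <-> !A) -> P = False
          P <-> !A = True
            !A = False
        (!H && A) -> !C = False
          !H && A = True
            !H = True
          !C = False
      !(((A && C) -> V)) = False
        (A && C) -> V = True
          A && C = True
The formula evaluates to True.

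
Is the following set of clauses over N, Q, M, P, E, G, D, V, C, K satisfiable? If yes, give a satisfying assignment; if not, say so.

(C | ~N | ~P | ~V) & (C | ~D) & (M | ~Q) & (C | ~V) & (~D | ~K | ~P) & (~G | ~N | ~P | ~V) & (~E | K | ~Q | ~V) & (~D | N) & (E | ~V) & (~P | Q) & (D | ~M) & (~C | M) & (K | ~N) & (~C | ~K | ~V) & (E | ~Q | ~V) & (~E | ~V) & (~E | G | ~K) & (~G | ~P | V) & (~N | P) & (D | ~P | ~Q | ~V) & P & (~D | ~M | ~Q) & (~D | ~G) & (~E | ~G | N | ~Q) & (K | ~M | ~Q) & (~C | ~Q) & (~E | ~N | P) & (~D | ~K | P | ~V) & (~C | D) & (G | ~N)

Unsatisfiable — no assignment works.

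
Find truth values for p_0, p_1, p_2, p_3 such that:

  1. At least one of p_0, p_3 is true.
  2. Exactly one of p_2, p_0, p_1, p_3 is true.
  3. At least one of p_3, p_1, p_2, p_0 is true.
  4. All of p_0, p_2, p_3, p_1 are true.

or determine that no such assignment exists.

Unsatisfiable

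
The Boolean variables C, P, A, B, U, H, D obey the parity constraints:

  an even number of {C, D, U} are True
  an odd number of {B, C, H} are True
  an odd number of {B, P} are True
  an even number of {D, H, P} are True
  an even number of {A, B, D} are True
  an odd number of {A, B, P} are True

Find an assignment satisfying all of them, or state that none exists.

C: True; P: False; A: False; B: True; U: False; H: True; D: True

{C, D, U}: 2 true → even ✓
{B, C, H}: 3 true → odd ✓
{B, P}: 1 true → odd ✓
{D, H, P}: 2 true → even ✓
{A, B, D}: 2 true → even ✓
{A, B, P}: 1 true → odd ✓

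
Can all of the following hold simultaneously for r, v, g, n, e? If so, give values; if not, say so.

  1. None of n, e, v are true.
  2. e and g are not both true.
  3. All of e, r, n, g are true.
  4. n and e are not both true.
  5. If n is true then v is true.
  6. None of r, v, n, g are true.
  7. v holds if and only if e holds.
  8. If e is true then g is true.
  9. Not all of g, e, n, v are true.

Case r = True:
  Constraint (6) is violated (r=T) — contradiction.
Case r = False:
  Constraint (3) is violated (r=F) — contradiction.
Both cases fail — unsatisfiable.

Unsatisfiable — no assignment works.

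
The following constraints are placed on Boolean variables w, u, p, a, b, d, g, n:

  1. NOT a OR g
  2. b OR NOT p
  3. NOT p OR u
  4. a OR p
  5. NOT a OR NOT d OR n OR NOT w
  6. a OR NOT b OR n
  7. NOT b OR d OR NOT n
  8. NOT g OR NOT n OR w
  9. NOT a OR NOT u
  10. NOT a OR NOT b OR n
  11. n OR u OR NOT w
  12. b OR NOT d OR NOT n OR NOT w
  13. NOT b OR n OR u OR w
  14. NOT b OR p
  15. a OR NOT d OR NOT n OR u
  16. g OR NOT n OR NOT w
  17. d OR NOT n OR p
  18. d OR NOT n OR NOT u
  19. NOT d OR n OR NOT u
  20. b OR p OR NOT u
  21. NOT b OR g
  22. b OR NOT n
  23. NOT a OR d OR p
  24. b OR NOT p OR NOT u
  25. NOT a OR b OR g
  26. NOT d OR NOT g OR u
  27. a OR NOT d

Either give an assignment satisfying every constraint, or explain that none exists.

Case d = True:
  (a OR NOT d) forces a = True.
  (NOT a OR g) forces g = True.
  (NOT a OR NOT u) forces u = False.
  Clause (NOT d OR NOT g OR u) is falsified — contradiction.
Case d = False:
  If b = True:
    (NOT b OR d OR NOT n) forces n = False.
    (a OR NOT b OR n) forces a = True.
    clause (NOT a OR NOT b OR n) is falsified.
  If b = False:
    (b OR NOT p) forces p = False.
    (a OR p) forces a = True.
    clause (NOT a OR d OR p) is falsified.
  Every sub-case reaches a contradiction.
Both cases fail, so the formula is unsatisfiable.

UNSATISFIABLE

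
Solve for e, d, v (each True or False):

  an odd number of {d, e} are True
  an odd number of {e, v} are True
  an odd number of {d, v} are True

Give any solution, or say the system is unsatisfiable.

Adding constraints 1, 2, 3 mod 2: every variable appears an even number of times on the left, so the left side is 0.
But the right sides sum to 1 (mod 2). 0 ≠ 1 — the system is inconsistent.

No satisfying assignment exists.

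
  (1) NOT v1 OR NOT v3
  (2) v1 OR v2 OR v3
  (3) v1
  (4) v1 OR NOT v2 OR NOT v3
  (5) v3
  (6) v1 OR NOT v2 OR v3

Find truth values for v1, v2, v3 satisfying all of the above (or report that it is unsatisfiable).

Case v1 = True:
  (NOT v1 OR NOT v3) forces v3 = False.
  Clause (v3) is falsified — contradiction.
Case v1 = False:
  Clause (v1) is falsified — contradiction.
Both cases fail, so the formula is unsatisfiable.

The formula is unsatisfiable.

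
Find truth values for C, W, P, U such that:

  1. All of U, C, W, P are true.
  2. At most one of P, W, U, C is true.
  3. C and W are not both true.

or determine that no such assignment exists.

Case C = True:
  (1) forces U = True.
  Constraint (2) is violated (U=T, C=T) — contradiction.
Case C = False:
  Constraint (1) is violated (C=F) — contradiction.
Both cases fail — unsatisfiable.

Unsatisfiable — no assignment works.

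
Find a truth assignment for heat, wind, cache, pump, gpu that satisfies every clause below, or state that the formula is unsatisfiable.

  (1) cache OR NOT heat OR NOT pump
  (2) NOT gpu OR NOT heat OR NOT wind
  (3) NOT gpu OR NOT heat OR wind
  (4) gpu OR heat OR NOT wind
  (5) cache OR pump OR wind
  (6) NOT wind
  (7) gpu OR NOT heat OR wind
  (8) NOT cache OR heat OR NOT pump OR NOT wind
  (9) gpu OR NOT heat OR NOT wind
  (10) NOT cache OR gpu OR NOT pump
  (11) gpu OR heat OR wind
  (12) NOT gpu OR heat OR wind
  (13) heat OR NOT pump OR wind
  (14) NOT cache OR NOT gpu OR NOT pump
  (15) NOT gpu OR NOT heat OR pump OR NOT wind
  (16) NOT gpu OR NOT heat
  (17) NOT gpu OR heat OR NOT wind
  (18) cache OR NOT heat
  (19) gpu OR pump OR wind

The formula is unsatisfiable.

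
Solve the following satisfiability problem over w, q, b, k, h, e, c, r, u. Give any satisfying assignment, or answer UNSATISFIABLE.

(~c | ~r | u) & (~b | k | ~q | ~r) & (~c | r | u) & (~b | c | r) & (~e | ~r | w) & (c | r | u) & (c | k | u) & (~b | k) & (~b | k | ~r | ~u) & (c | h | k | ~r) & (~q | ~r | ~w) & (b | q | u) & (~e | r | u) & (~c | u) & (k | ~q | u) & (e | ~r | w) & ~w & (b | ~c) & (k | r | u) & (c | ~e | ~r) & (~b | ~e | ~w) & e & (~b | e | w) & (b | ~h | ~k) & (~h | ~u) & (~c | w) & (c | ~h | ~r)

w = False, q = True, b = False, k = False, h = False, e = True, c = False, r = False, u = True

Unit clause (~w) forces w = False.
Unit clause (e) forces e = True.
In (~c | w) only ~c is left, so c = False.
In (~e | ~r | w) only ~r is left, so r = False.
In (c | r | u) only u is left, so u = True.
In (~h | ~u) only ~h is left, so h = False.
In (~b | c | r) only ~b is left, so b = False.
Set q = True.
Set k = False.
All clauses satisfied.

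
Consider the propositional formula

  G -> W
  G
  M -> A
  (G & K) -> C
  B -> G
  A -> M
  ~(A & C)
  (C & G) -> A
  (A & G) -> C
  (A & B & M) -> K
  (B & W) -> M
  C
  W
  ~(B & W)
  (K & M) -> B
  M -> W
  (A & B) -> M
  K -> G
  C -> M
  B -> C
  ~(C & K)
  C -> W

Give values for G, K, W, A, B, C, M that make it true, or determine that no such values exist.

Case C = True:
  (~C | M) forces M = True.
  (~C | ~K) forces K = False.
  (W) forces W = True.
  (~B | ~W) forces B = False.
  (~A | ~C) forces A = False.
  Clause (A | ~M) is falsified — contradiction.
Case C = False:
  Clause (C) is falsified — contradiction.
Both cases fail, so the formula is unsatisfiable.

Unsatisfiable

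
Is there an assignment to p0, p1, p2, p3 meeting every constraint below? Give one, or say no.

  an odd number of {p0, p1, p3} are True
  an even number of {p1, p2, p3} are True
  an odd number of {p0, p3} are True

p0: False; p1: False; p2: True; p3: True

{p0, p1, p3}: 1 true → odd ✓
{p1, p2, p3}: 2 true → even ✓
{p0, p3}: 1 true → odd ✓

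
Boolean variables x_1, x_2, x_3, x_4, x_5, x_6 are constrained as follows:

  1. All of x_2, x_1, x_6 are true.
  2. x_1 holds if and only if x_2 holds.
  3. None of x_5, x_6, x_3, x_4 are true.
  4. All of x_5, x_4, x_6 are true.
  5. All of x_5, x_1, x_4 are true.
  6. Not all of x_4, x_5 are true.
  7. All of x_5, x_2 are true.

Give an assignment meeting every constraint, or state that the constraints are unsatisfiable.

Case x_4 = True:
  Constraint (3) is violated (x_4=T) — contradiction.
Case x_4 = False:
  Constraint (4) is violated (x_4=F) — contradiction.
Both cases fail — unsatisfiable.

UNSATISFIABLE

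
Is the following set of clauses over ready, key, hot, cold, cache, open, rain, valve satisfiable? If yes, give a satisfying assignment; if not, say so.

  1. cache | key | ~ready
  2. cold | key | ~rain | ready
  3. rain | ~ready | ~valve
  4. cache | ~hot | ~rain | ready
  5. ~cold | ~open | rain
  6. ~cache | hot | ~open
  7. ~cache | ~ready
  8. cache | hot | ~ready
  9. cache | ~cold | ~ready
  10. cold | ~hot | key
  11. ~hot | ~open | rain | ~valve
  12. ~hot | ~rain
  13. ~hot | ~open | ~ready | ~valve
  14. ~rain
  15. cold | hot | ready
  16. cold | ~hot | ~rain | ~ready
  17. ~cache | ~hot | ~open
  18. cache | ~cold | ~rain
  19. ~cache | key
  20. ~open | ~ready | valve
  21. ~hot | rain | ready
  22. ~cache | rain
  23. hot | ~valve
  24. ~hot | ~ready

ready: False, key: True, hot: False, cold: True, cache: False, open: False, rain: False, valve: False

Unit clause (~rain) forces rain = False.
In (~cache | rain) only ~cache is left, so cache = False.
Try ready = True:
  (cache | key | ~ready) forces key = True.
  (rain | ~ready | ~valve) forces valve = False.
  (cache | hot | ~ready) forces hot = True.
  clause (~hot | ~ready) is falsified — backtrack.
So ready = False.
  then (~hot | rain | ready) forces hot = False.
  then (hot | ~valve) forces valve = False.
  then (cold | hot | ready) forces cold = True.
  then (~cold | ~open | rain) forces open = False.
Set key = True.
All clauses satisfied.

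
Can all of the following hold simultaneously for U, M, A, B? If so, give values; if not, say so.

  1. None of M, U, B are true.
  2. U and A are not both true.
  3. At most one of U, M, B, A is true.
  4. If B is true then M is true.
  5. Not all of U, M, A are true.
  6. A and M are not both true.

U: False, M: False, A: False, B: False

  (1) {M, U, B}: 0 true — none ✓
  (2) U=F, A=F — not both ✓
  (3) {U, M, B, A}: 0 true — at most one ✓
  (4) B=F ⇒ M: vacuous ✓
  (5) {U, M, A}: 0/3 true — not all ✓
  (6) A=F, M=F — not both ✓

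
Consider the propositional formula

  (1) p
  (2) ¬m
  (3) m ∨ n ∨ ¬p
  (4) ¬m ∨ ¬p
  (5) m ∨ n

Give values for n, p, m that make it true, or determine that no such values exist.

n = True, p = True, m = False

Unit clause (p) forces p = True.
Unit clause (¬m) forces m = False.
In (m ∨ n ∨ ¬p) only n is left, so n = True.
All clauses satisfied.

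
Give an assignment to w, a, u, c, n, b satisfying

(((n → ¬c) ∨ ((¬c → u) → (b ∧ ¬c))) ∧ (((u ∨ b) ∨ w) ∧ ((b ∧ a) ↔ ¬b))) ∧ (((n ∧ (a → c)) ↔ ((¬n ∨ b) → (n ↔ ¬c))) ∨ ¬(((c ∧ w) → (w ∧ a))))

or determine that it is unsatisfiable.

w=F, a=F, u=F, c=F, n=T, b=T

  ((n → ¬c) ∨ ((¬c → u) → (b ∧ ¬c))) ∧ (((u ∨ b) ∨ w) ∧ ((b ∧ a) ↔ ¬b)) = True
    (n → ¬c) ∨ ((¬c → u) → (b ∧ ¬c)) = True
      n → ¬c = True
        ¬c = True
      (¬c → u) → (b ∧ ¬c) = True
        ¬c → u = False
          ¬c = True
        b ∧ ¬c = True
          ¬c = True
    ((u ∨ b) ∨ w) ∧ ((b ∧ a) ↔ ¬b) = True
      (u ∨ b) ∨ w = True
        u ∨ b = True
      (b ∧ a) ↔ ¬b = True
        b ∧ a = False
        ¬b = False
  ((n ∧ (a → c)) ↔ ((¬n ∨ b) → (n ↔ ¬c))) ∨ ¬(((c ∧ w) → (w ∧ a))) = True
    (n ∧ (a → c)) ↔ ((¬n ∨ b) → (n ↔ ¬c)) = True
      n ∧ (a → c) = True
        a → c = True
      (¬n ∨ b) → (n ↔ ¬c) = True
        ¬n ∨ b = True
          ¬n = False
        n ↔ ¬c = True
          ¬c = True
    ¬(((c ∧ w) → (w ∧ a))) = False
      (c ∧ w) → (w ∧ a) = True
        c ∧ w = False
        w ∧ a = False
Both conjuncts True, so the formula holds.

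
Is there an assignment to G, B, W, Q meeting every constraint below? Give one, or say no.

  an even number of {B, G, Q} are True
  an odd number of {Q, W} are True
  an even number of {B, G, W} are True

Adding constraints 1, 2, 3 mod 2: every variable appears an even number of times on the left, so the left side is 0.
But the right sides sum to 1 (mod 2). 0 ≠ 1 — the system is inconsistent.

No satisfying assignment exists.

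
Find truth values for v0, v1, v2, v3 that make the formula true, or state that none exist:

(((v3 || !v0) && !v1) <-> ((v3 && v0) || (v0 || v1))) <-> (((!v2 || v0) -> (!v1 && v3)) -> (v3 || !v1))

v0=T, v1=F, v2=F, v3=T

  (((v3 || !v0) && !v1) <-> ((v3 && v0) || (v0 || v1))) <-> (((!v2 || v0) -> (!v1 && v3)) -> (v3 || !v1)) = True
    ((v3 || !v0) && !v1) <-> ((v3 && v0) || (v0 || v1)) = True
      (v3 || !v0) && !v1 = True
        v3 || !v0 = True
          !v0 = False
        !v1 = True
      (v3 && v0) || (v0 || v1) = True
        v3 && v0 = True
        v0 || v1 = True
    ((!v2 || v0) -> (!v1 && v3)) -> (v3 || !v1) = True
      (!v2 || v0) -> (!v1 && v3) = True
        !v2 || v0 = True
          !v2 = True
        !v1 && v3 = True
          !v1 = True
      v3 || !v1 = True
        !v1 = True
The formula evaluates to True.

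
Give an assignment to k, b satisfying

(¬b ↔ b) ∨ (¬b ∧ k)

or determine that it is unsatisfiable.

k = True, b = False

  (¬b ↔ b) ∨ (¬b ∧ k) = True
    ¬b ↔ b = False
      ¬b = True
    ¬b ∧ k = True
      ¬b = True
The formula evaluates to True.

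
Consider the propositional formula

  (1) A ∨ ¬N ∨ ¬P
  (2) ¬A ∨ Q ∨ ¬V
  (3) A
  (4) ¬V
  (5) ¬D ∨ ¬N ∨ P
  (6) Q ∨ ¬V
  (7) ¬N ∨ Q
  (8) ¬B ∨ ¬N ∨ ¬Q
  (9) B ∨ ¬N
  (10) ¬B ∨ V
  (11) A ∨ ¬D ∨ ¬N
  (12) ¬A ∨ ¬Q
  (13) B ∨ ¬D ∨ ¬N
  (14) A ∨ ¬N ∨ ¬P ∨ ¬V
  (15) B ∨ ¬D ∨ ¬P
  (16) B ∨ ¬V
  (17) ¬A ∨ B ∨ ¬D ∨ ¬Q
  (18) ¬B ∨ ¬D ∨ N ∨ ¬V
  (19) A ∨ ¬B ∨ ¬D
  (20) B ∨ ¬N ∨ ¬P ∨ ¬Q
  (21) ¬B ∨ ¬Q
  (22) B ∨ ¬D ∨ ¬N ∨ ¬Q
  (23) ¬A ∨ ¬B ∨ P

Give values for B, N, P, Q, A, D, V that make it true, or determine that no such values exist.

Unit clause (A) forces A = True.
Unit clause (¬V) forces V = False.
In (¬B ∨ V) only ¬B is left, so B = False.
In (¬A ∨ ¬Q) only ¬Q is left, so Q = False.
In (¬N ∨ Q) only ¬N is left, so N = False.
Set P = False.
Set D = True.
All clauses satisfied.

B = False; N = False; P = False; Q = False; A = True; D = True; V = False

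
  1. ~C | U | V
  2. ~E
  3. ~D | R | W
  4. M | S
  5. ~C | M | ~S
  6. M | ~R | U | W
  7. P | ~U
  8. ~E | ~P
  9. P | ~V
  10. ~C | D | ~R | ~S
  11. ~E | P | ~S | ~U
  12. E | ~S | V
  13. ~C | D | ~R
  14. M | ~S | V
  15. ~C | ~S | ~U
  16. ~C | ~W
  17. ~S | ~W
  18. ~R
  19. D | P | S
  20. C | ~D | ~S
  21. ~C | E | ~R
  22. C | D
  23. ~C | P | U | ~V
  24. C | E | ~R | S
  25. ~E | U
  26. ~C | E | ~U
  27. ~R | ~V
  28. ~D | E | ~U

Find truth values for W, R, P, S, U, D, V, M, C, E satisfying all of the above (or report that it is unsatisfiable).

Unit clause (~E) forces E = False.
Unit clause (~R) forces R = False.
Set W = True.
  then (~C | ~W) forces C = False.
  then (~S | ~W) forces S = False.
  then (C | D) forces D = True.
  then (~D | E | ~U) forces U = False.
  then (M | S) forces M = True.
Set P = False.
  then (P | ~V) forces V = False.
All clauses satisfied.

W = True; R = False; P = False; S = False; U = False; D = True; V = False; M = True; C = False; E = False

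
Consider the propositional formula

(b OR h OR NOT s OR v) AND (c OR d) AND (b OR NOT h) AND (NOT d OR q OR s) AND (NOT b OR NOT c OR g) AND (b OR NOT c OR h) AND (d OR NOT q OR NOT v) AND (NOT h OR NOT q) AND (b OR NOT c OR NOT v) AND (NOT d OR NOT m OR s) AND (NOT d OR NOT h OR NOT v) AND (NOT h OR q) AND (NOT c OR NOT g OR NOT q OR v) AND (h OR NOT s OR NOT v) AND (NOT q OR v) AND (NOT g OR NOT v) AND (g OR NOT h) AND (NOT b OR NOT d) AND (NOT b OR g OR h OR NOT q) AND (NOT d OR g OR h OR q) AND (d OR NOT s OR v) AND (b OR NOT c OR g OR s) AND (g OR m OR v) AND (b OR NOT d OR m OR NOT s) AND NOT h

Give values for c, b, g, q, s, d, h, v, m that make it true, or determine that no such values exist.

Unit clause (NOT h) forces h = False.
Set c = False.
  then (c OR d) forces d = True.
  then (NOT b OR NOT d) forces b = False.
Try g = True:
  (NOT g OR NOT v) forces v = False.
  (b OR h OR NOT s OR v) forces s = False.
  (NOT d OR q OR s) forces q = True.
  clause (NOT q OR v) is falsified — backtrack.
So g = False.
  then (NOT d OR g OR h OR q) forces q = True.
  then (NOT q OR v) forces v = True.
  then (h OR NOT s OR NOT v) forces s = False.
  then (NOT d OR NOT m OR s) forces m = False.
All clauses satisfied.

c = False; b = False; g = False; q = True; s = False; d = True; h = False; v = True; m = False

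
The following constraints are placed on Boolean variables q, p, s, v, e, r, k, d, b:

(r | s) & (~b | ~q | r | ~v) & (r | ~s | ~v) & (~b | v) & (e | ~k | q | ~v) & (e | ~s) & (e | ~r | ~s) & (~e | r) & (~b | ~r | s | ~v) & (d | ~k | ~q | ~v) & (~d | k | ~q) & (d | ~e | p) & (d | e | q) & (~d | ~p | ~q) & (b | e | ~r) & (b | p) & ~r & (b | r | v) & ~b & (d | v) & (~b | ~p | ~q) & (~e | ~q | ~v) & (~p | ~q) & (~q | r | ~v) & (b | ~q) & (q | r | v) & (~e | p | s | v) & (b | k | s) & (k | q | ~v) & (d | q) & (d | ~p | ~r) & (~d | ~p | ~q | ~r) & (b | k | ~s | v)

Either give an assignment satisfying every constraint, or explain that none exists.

Case s = True:
  (e | ~s) forces e = True.
  (~e | r) forces r = True.
  Clause (~r) is falsified — contradiction.
Case s = False:
  (r | s) forces r = True.
  Clause (~r) is falsified — contradiction.
Both cases fail, so the formula is unsatisfiable.

UNSATISFIABLE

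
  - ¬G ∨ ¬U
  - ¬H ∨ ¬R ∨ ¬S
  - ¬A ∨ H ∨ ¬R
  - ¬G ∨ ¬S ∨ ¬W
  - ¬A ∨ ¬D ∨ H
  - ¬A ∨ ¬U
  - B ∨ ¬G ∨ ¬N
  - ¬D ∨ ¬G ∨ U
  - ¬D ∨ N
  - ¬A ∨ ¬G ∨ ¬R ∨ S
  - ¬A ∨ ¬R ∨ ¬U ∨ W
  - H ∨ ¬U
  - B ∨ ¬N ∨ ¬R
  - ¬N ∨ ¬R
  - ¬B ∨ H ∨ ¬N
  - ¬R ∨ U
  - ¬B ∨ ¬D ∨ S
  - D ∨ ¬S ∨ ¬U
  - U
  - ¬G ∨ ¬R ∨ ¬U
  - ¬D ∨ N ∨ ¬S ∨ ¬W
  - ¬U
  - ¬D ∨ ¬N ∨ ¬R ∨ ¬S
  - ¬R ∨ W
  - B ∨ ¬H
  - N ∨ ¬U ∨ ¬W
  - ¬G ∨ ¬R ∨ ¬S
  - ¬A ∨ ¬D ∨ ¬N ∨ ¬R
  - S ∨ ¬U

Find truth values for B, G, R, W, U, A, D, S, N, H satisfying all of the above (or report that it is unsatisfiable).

Unsatisfiable — no assignment works.

Case U = True:
  Clause (¬U) is falsified — contradiction.
Case U = False:
  Clause (U) is falsified — contradiction.
Both cases fail, so the formula is unsatisfiable.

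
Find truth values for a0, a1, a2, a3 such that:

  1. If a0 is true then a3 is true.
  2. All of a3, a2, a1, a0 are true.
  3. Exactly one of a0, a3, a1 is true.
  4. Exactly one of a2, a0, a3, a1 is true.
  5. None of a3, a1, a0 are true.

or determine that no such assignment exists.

Case a0 = True:
  Constraint (5) is violated (a0=T) — contradiction.
Case a0 = False:
  Constraint (2) is violated (a0=F) — contradiction.
Both cases fail — unsatisfiable.

No satisfying assignment exists.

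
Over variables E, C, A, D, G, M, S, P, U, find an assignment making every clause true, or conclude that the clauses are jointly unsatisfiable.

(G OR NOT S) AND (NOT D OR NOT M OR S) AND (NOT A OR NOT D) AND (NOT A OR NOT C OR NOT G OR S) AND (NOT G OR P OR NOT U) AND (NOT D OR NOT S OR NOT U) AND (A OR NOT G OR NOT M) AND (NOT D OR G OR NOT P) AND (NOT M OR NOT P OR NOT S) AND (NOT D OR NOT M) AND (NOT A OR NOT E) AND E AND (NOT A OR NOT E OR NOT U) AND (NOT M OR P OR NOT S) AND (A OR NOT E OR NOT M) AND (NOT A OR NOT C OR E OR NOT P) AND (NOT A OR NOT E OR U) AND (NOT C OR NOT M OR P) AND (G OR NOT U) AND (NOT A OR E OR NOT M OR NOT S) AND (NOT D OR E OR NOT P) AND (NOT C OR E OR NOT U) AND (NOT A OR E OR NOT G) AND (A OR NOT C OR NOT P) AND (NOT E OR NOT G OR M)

Unit clause (E) forces E = True.
In (NOT A OR NOT E) only NOT A is left, so A = False.
In (A OR NOT E OR NOT M) only NOT M is left, so M = False.
In (NOT E OR NOT G OR M) only NOT G is left, so G = False.
In (G OR NOT S) only NOT S is left, so S = False.
In (G OR NOT U) only NOT U is left, so U = False.
Set C = True.
  then (A OR NOT C OR NOT P) forces P = False.
Set D = False.
All clauses satisfied.

E = True, C = True, A = False, D = False, G = False, M = False, S = False, P = False, U = False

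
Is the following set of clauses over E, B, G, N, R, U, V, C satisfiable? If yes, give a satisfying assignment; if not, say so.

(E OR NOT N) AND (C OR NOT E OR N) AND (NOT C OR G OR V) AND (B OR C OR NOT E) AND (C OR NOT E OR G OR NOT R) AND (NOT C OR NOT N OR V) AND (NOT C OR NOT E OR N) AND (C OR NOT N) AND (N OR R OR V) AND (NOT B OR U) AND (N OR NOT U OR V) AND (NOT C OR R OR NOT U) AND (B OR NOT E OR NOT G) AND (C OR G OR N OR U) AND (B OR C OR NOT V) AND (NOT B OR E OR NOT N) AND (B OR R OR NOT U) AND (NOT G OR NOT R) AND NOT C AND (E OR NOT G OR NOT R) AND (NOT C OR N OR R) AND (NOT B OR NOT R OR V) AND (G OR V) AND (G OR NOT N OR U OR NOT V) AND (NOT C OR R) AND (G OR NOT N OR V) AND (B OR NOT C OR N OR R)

E = False, B = True, G = False, N = False, R = False, U = True, V = True, C = False

Unit clause (NOT C) forces C = False.
In (C OR NOT N) only NOT N is left, so N = False.
In (C OR NOT E OR N) only NOT E is left, so E = False.
Try B = False:
  (B OR C OR NOT V) forces V = False.
  (N OR R OR V) forces R = True.
  (N OR NOT U OR V) forces U = False.
  (C OR G OR N OR U) forces G = True.
  clause (NOT G OR NOT R) is falsified — backtrack.
So B = True.
  then (NOT B OR U) forces U = True.
  then (N OR NOT U OR V) forces V = True.
Set G = False.
Set R = False.
All clauses satisfied.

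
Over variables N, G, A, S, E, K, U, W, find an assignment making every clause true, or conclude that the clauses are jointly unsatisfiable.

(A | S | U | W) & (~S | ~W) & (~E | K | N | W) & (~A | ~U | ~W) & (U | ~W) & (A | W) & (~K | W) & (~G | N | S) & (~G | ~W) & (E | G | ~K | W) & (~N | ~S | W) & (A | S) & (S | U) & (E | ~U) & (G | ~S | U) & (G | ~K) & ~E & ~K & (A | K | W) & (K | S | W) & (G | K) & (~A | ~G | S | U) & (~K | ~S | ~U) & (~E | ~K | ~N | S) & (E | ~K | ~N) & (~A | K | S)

N=F; G=T; A=T; S=T; E=F; K=F; U=F; W=F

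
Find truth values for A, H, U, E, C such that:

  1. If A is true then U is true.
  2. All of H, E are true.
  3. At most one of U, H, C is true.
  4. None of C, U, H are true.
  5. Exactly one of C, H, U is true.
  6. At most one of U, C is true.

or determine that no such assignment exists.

Case H = True:
  Constraint (4) is violated (H=T) — contradiction.
Case H = False:
  Constraint (2) is violated (H=F) — contradiction.
Both cases fail — unsatisfiable.

No satisfying assignment exists.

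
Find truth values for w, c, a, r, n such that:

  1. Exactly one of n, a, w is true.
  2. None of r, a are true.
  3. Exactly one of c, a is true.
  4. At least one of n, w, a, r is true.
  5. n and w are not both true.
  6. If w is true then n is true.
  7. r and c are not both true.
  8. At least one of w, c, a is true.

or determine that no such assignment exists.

w = False; c = True; a = False; r = False; n = True

  (1) {n, a, w}: 1 true — exactly one ✓
  (2) {r, a}: 0 true — none ✓
  (3) {c, a}: 1 true — exactly one ✓
  (4) {n, w, a, r}: 1 true — at least one ✓
  (5) n=T, w=F — not both ✓
  (6) w=F ⇒ n: vacuous ✓
  (7) r=F, c=T — not both ✓
  (8) {w, c, a}: 1 true — at least one ✓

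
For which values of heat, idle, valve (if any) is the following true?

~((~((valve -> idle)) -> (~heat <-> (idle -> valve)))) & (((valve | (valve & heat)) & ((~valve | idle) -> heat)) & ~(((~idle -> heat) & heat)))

Case heat = True: the conjunct ~(((~idle -> heat) & heat)) becomes ~((True & True)) = False.
Case heat = False: the formula simplifies to ~((~((valve -> idle)) -> (idle -> valve))) & (valve & ~((~valve | idle))).
  idle = True: the conjunct ~((~((valve -> idle)) -> (idle -> valve))) becomes ~((False -> valve)) = False.
  idle = False: the conjunct ~((~((valve -> idle)) -> (idle -> valve))) becomes ~((~(~valve) -> True)) = False.
Both cases fail — unsatisfiable.

The formula is unsatisfiable.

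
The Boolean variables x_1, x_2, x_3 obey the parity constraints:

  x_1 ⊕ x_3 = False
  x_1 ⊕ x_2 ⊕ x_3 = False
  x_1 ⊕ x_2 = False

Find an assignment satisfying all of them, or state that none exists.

x_1: False, x_2: False, x_3: False

x_1 ⊕ x_3 = F ⊕ F = False ✓
x_1 ⊕ x_2 ⊕ x_3 = F ⊕ F ⊕ F = False ✓
x_1 ⊕ x_2 = F ⊕ F = False ✓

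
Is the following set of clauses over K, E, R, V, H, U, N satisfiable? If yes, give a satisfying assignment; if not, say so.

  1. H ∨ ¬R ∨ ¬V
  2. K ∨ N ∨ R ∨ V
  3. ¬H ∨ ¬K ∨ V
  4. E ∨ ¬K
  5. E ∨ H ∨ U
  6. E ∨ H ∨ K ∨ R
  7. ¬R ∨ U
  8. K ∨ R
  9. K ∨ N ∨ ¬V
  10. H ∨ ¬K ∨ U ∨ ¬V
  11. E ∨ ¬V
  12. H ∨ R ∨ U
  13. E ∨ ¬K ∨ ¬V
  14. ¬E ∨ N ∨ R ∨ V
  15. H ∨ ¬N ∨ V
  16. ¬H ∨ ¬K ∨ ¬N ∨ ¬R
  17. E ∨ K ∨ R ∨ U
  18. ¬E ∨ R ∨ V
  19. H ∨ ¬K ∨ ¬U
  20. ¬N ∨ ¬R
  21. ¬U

K=T; E=T; R=F; V=T; H=T; U=F; N=F

Unit clause (¬U) forces U = False.
In (¬R ∨ U) only ¬R is left, so R = False.
In (K ∨ R) only K is left, so K = True.
In (H ∨ R ∨ U) only H is left, so H = True.
In (¬H ∨ ¬K ∨ V) only V is left, so V = True.
In (E ∨ ¬K) only E is left, so E = True.
Set N = False.
All clauses satisfied.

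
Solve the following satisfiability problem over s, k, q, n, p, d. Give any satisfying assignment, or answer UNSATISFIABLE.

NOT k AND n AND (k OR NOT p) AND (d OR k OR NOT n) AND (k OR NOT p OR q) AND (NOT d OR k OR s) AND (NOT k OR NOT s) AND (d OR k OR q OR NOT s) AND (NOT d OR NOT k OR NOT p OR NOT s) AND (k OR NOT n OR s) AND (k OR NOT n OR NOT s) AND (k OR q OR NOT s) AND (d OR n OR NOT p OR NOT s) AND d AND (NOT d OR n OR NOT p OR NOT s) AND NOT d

The formula is unsatisfiable.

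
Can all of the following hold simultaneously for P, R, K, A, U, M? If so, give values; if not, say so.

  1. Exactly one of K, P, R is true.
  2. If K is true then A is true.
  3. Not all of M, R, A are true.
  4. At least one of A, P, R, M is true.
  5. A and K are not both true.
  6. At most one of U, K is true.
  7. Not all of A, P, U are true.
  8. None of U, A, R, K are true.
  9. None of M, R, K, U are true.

P: True, R: False, K: False, A: False, U: False, M: False

  (1) {K, P, R}: 1 true — exactly one ✓
  (2) K=F ⇒ A: vacuous ✓
  (3) {M, R, A}: 0/3 true — not all ✓
  (4) {A, P, R, M}: 1 true — at least one ✓
  (5) A=F, K=F — not both ✓
  (6) {U, K}: 0 true — at most one ✓
  (7) {A, P, U}: 1/3 true — not all ✓
  (8) {U, A, R, K}: 0 true — none ✓
  (9) {M, R, K, U}: 0 true — none ✓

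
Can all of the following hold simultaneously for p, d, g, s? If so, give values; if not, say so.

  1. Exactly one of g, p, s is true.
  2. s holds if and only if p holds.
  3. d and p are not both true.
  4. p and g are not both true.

p = False; d = True; g = True; s = False

  (1) {g, p, s}: 1 true — exactly one ✓
  (2) s=F, p=F — same ✓
  (3) d=T, p=F — not both ✓
  (4) p=F, g=T — not both ✓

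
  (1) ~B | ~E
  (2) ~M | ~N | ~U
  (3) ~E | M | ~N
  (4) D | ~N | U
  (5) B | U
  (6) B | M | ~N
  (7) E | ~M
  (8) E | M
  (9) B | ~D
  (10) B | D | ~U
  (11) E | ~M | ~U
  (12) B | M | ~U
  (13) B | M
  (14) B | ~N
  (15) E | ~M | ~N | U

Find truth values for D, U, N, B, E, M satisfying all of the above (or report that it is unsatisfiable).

Case B = True:
  (~B | ~E) forces E = False.
  (E | ~M) forces M = False.
  Clause (E | M) is falsified — contradiction.
Case B = False:
  (B | U) forces U = True.
  (B | ~D) forces D = False.
  Clause (B | D | ~U) is falsified — contradiction.
Both cases fail, so the formula is unsatisfiable.

UNSATISFIABLE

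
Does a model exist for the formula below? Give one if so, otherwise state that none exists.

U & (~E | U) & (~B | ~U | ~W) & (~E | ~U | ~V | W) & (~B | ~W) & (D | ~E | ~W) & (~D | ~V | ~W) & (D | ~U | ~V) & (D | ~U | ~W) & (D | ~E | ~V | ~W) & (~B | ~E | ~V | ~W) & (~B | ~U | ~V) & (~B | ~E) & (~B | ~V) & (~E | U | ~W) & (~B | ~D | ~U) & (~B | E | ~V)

V=F, E=T, B=F, U=T, W=F, D=F

Unit clause (U) forces U = True.
Set V = False.
Set E = True.
  then (~B | ~E) forces B = False.
Set W = False.
Set D = False.
All clauses satisfied.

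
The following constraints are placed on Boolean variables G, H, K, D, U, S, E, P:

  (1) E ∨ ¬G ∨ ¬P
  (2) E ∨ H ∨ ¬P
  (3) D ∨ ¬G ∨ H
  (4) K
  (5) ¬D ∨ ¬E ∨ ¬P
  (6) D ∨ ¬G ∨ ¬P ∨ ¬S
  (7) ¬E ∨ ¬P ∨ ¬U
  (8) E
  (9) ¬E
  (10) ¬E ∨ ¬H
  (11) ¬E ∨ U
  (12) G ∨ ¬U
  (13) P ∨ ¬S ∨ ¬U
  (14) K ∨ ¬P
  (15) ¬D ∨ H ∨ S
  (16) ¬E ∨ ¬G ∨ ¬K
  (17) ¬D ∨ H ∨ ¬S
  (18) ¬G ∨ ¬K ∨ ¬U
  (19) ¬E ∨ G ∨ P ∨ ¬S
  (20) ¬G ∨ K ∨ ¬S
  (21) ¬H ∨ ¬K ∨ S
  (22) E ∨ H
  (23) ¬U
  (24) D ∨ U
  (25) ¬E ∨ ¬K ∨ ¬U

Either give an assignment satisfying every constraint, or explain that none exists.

Case E = True:
  Clause (¬E) is falsified — contradiction.
Case E = False:
  Clause (E) is falsified — contradiction.
Both cases fail, so the formula is unsatisfiable.

The formula is unsatisfiable.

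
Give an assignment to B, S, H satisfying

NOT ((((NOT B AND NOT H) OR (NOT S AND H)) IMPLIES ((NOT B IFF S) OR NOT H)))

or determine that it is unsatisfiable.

B = False, S = False, H = True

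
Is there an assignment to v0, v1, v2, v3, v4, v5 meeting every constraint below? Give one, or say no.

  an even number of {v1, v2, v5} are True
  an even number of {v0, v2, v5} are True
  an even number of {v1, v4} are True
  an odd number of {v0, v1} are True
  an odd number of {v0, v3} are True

Adding constraints 1, 2, 4 mod 2: every variable appears an even number of times on the left, so the left side is 0.
But the right sides sum to 1 (mod 2). 0 ≠ 1 — the system is inconsistent.

UNSATISFIABLE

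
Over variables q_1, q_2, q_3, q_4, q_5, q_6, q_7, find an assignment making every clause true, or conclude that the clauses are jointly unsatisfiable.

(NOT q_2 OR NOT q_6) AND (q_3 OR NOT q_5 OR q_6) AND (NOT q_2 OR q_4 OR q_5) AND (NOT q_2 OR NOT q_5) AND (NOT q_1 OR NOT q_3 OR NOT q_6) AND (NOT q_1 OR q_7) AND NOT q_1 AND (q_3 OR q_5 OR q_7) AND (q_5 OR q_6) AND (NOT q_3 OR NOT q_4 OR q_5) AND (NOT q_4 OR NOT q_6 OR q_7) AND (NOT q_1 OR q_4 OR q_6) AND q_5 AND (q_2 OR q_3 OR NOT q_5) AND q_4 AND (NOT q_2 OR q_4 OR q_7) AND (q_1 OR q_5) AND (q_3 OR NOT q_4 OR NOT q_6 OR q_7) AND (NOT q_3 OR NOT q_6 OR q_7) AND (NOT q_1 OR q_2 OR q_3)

q_1 = False, q_2 = False, q_3 = True, q_4 = True, q_5 = True, q_6 = False, q_7 = False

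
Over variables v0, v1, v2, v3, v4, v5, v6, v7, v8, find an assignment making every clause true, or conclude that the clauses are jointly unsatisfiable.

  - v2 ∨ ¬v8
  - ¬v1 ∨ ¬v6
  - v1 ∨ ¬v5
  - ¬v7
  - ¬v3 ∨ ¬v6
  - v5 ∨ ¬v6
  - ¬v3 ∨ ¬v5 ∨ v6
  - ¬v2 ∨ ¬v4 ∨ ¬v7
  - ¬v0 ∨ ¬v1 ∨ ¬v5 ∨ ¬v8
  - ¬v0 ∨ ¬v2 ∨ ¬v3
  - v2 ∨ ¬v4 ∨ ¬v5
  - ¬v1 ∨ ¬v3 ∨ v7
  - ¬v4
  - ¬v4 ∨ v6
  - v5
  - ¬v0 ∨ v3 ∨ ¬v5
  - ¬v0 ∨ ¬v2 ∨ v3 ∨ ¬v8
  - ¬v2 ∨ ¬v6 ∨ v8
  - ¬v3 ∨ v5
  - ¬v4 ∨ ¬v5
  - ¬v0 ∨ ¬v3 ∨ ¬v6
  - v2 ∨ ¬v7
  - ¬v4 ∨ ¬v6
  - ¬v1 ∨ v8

v0: False, v1: True, v2: True, v3: False, v4: False, v5: True, v6: False, v7: False, v8: True

Unit clause (¬v7) forces v7 = False.
Unit clause (¬v4) forces v4 = False.
Unit clause (v5) forces v5 = True.
In (v1 ∨ ¬v5) only v1 is left, so v1 = True.
In (¬v1 ∨ ¬v3 ∨ v7) only ¬v3 is left, so v3 = False.
In (¬v0 ∨ v3 ∨ ¬v5) only ¬v0 is left, so v0 = False.
In (¬v1 ∨ v8) only v8 is left, so v8 = True.
In (v2 ∨ ¬v8) only v2 is left, so v2 = True.
In (¬v1 ∨ ¬v6) only ¬v6 is left, so v6 = False.
All clauses satisfied.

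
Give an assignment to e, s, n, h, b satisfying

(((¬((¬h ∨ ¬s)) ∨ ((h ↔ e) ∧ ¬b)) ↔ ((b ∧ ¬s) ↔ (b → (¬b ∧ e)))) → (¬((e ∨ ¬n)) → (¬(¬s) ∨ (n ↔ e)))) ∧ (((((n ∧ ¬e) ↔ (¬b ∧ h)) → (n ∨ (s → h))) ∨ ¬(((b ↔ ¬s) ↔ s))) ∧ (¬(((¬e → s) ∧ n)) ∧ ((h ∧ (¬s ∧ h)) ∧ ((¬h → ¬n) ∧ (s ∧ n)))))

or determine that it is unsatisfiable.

Unsatisfiable — no assignment works.

Case s = True: the conjunct ¬s is False.
Case s = False: the conjunct s is False.
Both cases fail — unsatisfiable.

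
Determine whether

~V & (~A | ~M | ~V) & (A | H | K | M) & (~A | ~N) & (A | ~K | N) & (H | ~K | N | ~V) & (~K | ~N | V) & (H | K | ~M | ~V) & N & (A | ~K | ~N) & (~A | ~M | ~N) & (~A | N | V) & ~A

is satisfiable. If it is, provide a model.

K=F; M=T; V=F; H=T; A=F; N=T

Unit clause (~V) forces V = False.
Unit clause (N) forces N = True.
Unit clause (~A) forces A = False.
In (~K | ~N | V) only ~K is left, so K = False.
Set M = True.
Set H = True.
All clauses satisfied.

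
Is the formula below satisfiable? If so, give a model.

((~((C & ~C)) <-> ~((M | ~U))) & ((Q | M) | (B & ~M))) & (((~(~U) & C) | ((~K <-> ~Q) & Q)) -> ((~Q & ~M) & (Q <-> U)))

C=F, U=T, Q=T, M=F, B=F, K=F

  (~((C & ~C)) <-> ~((M | ~U))) & ((Q | M) | (B & ~M)) = True
    ~((C & ~C)) <-> ~((M | ~U)) = True
      ~((C & ~C)) = True
        C & ~C = False
          ~C = True
      ~((M | ~U)) = True
        M | ~U = False
          ~U = False
    (Q | M) | (B & ~M) = True
      Q | M = True
      B & ~M = False
        ~M = True
  ((~(~U) & C) | ((~K <-> ~Q) & Q)) -> ((~Q & ~M) & (Q <-> U)) = True
    (~(~U) & C) | ((~K <-> ~Q) & Q) = False
      ~(~U) & C = False
        ~(~U) = True
          ~U = False
      (~K <-> ~Q) & Q = False
        ~K <-> ~Q = False
          ~K = True
          ~Q = False
    (~Q & ~M) & (Q <-> U) = False
      ~Q & ~M = False
        ~Q = False
        ~M = True
      Q <-> U = True
Both conjuncts True, so the formula holds.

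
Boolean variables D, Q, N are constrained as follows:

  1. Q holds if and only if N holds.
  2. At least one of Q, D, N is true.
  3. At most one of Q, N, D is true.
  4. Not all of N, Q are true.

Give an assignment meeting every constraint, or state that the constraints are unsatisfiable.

D=T; Q=F; N=F

  (1) Q=F, N=F — same ✓
  (2) {Q, D, N}: 1 true — at least one ✓
  (3) {Q, N, D}: 1 true — at most one ✓
  (4) {N, Q}: 0/2 true — not all ✓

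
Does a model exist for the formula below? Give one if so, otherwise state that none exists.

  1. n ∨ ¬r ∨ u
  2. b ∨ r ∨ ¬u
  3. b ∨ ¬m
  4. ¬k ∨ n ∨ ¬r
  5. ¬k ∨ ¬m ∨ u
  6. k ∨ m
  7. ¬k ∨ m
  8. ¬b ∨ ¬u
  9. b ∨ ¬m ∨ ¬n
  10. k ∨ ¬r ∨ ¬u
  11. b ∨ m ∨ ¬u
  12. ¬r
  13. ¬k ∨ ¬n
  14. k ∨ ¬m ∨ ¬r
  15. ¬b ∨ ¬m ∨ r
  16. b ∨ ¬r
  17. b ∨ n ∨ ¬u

UNSATISFIABLE

Case m = True:
  (b ∨ ¬m) forces b = True.
  (¬b ∨ ¬u) forces u = False.
  (¬k ∨ ¬m ∨ u) forces k = False.
  (¬r) forces r = False.
  Clause (¬b ∨ ¬m ∨ r) is falsified — contradiction.
Case m = False:
  (k ∨ m) forces k = True.
  Clause (¬k ∨ m) is falsified — contradiction.
Both cases fail, so the formula is unsatisfiable.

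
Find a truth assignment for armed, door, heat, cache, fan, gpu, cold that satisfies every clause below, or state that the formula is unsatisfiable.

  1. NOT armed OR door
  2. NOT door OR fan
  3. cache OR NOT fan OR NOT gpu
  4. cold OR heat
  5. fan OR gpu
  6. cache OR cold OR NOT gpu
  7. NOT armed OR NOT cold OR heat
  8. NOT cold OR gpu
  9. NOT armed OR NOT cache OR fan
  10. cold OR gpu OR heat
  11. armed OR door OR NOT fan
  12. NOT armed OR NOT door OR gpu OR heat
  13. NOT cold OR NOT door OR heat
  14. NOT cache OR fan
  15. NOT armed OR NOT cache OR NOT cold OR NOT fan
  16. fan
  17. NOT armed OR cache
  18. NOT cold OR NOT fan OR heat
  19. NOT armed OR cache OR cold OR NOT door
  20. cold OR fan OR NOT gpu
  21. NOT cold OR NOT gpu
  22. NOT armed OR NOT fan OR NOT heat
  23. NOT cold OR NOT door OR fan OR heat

Unit clause (fan) forces fan = True.
Try armed = True:
  (NOT armed OR door) forces door = True.
  (NOT armed OR cache) forces cache = True.
  (NOT armed OR NOT cache OR NOT cold OR NOT fan) forces cold = False.
  (cold OR heat) forces heat = True.
  clause (NOT armed OR NOT fan OR NOT heat) is falsified — backtrack.
So armed = False.
  then (armed OR door OR NOT fan) forces door = True.
Set heat = True.
Set cache = False.
  then (cache OR NOT fan OR NOT gpu) forces gpu = False.
  then (NOT cold OR gpu) forces cold = False.
All clauses satisfied.

armed=F; door=T; heat=T; cache=F; fan=T; gpu=F; cold=F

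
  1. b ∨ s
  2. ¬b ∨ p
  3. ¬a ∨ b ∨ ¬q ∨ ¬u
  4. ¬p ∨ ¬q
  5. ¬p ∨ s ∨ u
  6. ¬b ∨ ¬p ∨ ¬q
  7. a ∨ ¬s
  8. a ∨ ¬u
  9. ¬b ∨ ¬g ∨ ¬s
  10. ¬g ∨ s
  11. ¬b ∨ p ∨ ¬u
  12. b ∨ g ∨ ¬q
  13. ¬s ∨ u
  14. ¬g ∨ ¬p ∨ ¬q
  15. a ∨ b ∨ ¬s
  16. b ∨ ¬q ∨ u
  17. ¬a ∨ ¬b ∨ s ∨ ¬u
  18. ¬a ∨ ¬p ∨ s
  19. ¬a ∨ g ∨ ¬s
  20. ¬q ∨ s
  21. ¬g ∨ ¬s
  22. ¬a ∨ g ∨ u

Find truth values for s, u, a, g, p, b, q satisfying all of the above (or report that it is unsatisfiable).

No satisfying assignment exists.

Case s = True:
  (a ∨ ¬s) forces a = True.
  (¬s ∨ u) forces u = True.
  (¬a ∨ g ∨ ¬s) forces g = True.
  Clause (¬g ∨ ¬s) is falsified — contradiction.
Case s = False:
  (b ∨ s) forces b = True.
  (¬b ∨ p) forces p = True.
  (¬p ∨ ¬q) forces q = False.
  (¬p ∨ s ∨ u) forces u = True.
  (a ∨ ¬u) forces a = True.
  Clause (¬a ∨ ¬b ∨ s ∨ ¬u) is falsified — contradiction.
Both cases fail, so the formula is unsatisfiable.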